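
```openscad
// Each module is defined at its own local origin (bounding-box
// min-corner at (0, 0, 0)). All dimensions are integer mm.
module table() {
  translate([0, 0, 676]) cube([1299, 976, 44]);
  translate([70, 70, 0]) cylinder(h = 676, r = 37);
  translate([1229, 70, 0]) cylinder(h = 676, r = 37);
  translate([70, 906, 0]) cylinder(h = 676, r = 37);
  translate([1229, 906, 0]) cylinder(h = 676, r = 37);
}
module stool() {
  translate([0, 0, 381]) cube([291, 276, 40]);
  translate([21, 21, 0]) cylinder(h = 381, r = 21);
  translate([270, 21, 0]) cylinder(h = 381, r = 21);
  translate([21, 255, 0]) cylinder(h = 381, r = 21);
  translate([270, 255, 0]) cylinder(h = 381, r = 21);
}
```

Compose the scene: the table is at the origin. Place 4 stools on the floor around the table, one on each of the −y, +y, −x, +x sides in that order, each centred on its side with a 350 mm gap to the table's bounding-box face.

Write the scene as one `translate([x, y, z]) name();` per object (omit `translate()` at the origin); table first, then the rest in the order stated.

table();
translate([504, -626, 0]) stool();
translate([504, 1326, 0]) stool();
translate([-641, 350, 0]) stool();
translate([1649, 350, 0]) stool();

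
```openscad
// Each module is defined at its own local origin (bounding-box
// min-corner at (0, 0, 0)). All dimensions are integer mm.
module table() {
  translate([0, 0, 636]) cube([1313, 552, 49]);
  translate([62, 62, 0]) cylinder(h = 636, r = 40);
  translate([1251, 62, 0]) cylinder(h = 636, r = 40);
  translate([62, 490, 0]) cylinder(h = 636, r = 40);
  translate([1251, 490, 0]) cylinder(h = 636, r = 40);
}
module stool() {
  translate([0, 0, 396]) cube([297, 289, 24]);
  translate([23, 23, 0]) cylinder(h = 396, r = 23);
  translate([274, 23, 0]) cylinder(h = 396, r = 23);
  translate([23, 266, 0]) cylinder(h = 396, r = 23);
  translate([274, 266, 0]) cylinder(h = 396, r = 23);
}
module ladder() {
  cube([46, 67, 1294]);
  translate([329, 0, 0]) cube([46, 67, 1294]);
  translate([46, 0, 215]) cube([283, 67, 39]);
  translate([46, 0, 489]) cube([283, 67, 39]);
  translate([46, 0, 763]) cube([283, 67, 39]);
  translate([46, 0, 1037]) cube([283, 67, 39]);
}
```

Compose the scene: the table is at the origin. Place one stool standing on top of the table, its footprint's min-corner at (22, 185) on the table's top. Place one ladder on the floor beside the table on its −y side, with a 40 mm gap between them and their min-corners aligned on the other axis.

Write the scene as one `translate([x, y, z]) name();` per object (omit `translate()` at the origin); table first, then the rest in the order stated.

table();
translate([22, 185, 685]) stool();
translate([0, -107, 0]) ladder();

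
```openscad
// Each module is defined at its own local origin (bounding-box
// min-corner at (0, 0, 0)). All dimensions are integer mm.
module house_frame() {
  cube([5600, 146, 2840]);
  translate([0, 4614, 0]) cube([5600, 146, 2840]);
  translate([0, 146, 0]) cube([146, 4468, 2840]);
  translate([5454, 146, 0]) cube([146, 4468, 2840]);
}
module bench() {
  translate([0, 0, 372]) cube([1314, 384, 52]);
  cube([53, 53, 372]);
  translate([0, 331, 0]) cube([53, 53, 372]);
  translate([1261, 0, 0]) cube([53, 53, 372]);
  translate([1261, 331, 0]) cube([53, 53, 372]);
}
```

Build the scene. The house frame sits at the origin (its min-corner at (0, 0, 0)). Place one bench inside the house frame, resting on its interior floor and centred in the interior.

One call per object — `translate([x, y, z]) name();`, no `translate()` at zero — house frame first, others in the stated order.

house_frame();
translate([2143, 2188, 0]) bench();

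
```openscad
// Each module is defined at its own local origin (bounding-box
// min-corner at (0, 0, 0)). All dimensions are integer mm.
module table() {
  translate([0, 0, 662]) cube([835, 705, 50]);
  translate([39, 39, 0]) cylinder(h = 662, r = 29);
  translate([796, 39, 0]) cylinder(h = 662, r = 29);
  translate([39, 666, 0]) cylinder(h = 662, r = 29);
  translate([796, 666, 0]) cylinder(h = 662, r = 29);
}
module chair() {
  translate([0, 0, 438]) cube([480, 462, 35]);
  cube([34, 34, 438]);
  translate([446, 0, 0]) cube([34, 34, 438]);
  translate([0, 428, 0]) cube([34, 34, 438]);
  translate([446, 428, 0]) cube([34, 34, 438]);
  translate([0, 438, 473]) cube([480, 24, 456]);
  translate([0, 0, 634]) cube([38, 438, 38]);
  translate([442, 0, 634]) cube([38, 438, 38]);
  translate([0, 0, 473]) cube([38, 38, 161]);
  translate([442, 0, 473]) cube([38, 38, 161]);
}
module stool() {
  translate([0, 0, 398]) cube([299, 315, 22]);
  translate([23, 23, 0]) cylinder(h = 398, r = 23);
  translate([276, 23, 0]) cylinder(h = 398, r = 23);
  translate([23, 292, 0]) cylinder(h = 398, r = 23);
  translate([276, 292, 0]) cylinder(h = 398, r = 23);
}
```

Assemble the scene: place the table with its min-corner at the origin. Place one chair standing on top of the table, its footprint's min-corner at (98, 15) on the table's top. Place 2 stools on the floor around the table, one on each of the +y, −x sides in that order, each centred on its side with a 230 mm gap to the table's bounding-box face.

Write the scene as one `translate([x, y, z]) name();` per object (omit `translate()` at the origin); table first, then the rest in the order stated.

table();
translate([98, 15, 712]) chair();
translate([268, 935, 0]) stool();
translate([-529, 195, 0]) stool();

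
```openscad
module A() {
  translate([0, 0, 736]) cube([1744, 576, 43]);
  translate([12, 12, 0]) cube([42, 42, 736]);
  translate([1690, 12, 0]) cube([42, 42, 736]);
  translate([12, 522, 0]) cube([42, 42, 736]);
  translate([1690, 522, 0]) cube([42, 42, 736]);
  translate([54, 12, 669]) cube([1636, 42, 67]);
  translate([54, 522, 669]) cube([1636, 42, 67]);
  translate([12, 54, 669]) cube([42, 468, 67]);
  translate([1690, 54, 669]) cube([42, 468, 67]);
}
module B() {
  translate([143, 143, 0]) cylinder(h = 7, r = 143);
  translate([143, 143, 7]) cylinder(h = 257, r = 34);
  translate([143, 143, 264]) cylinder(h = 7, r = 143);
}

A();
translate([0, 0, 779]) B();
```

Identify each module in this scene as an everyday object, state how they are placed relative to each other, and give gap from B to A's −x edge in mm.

A is a table. B is a spool. The spool is on top of the table. The gap from the spool to the table's −x edge is 0 mm.

The spool's min-x is at 0; the table's min-x is 0; gap = 0 mm.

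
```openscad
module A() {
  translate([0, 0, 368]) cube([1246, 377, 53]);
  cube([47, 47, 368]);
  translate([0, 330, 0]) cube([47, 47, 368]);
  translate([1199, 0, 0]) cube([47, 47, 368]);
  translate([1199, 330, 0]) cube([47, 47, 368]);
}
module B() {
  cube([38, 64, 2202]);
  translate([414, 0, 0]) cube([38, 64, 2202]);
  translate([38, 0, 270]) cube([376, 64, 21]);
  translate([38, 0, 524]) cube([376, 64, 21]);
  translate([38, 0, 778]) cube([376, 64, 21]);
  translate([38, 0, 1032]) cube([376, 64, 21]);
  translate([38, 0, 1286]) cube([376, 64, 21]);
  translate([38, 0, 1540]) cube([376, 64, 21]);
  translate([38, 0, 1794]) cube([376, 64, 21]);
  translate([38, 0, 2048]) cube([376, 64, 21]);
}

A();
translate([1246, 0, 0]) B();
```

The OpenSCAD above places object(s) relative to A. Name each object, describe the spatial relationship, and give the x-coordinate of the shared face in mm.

A is a bench. B is a ladder. The ladder is against the bench's +x side, with their −y faces flush. The x-coordinate of the shared face is 1246 mm.

The bench's +x face and the ladder's −x face are both at x = 1246 mm.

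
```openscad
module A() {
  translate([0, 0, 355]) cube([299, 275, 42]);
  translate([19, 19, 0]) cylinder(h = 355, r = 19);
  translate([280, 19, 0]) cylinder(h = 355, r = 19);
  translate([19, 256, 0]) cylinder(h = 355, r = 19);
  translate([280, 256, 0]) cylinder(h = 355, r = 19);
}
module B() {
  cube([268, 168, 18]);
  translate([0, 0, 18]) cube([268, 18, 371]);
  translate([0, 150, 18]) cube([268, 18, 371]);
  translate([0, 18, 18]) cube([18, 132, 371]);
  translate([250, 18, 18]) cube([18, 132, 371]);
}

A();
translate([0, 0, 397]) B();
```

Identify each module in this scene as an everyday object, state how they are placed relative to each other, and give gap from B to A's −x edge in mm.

A is a stool. B is an open box. The open box is on top of the stool. The gap from the open box to the stool's −x edge is 0 mm.

The open box's min-x is at 0; the stool's min-x is 0; gap = 0 mm.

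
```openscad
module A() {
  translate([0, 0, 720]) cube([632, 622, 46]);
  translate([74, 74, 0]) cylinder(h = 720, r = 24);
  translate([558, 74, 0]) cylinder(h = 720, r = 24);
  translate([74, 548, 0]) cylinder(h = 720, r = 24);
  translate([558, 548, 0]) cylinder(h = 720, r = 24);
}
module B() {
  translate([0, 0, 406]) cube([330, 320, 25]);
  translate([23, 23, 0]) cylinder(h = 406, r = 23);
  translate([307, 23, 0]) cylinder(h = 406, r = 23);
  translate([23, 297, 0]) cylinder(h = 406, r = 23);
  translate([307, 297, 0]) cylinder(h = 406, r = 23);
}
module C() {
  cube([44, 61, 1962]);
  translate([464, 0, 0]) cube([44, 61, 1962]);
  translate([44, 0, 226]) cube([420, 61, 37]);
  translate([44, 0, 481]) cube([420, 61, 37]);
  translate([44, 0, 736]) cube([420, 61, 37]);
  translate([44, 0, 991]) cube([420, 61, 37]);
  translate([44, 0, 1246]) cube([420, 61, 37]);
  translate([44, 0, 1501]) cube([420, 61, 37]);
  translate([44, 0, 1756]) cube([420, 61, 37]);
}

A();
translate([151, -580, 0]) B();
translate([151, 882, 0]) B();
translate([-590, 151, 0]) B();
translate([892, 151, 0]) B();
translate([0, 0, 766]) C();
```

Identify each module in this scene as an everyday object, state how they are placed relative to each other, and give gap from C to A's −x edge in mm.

The ladder's min-x is at 0; the table's min-x is 0; gap = 0 mm.

A is a table. B is a stool. C is a ladder. Four stools sit around the table at the −y, +y, −x, +x sides. The ladder is on top of the table. The gap from the ladder to the table's −x edge is 0 mm.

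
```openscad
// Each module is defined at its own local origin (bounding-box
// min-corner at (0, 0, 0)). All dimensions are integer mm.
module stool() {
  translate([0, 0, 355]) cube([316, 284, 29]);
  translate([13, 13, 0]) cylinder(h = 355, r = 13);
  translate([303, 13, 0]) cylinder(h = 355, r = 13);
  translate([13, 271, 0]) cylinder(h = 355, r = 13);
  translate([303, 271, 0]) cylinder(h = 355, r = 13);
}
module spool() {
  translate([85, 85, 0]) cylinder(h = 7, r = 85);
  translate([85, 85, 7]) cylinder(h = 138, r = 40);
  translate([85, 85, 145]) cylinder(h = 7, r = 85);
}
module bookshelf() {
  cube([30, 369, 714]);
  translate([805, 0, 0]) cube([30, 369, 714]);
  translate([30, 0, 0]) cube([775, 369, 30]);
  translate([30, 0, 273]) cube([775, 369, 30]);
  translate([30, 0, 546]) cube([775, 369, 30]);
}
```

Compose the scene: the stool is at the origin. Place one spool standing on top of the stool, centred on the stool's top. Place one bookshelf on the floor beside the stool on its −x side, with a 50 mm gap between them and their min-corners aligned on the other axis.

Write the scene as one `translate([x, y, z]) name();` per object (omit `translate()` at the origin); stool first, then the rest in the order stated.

stool();
translate([73, 57, 384]) spool();
translate([-885, 0, 0]) bookshelf();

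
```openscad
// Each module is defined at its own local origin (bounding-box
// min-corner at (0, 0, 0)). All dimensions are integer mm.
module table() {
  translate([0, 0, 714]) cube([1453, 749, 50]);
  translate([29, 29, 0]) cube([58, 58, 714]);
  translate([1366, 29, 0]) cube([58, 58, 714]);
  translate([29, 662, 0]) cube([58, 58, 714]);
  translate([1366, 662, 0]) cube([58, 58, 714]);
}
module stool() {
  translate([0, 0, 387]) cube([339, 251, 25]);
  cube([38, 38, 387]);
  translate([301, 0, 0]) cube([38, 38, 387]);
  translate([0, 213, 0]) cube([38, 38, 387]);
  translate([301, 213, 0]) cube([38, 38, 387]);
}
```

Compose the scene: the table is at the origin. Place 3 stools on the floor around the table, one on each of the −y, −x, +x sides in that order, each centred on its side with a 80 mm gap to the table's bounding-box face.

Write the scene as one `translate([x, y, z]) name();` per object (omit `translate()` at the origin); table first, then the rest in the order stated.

table();
translate([557, -331, 0]) stool();
translate([-419, 249, 0]) stool();
translate([1533, 249, 0]) stool();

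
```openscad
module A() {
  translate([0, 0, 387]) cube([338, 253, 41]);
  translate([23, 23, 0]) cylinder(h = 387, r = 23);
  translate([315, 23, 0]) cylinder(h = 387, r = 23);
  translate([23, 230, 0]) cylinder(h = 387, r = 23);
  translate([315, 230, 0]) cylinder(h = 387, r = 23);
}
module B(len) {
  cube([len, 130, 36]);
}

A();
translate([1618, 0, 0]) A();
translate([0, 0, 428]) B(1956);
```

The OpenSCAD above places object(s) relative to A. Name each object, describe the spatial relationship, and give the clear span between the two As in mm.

A is a stool. B is a beam. A beam spans the tops of two stools. The clear span between the two stools is 1280 mm.

Second stool starts at x = 1618; first ends at x = 338; clear span = 1618 − 338 = 1280 mm.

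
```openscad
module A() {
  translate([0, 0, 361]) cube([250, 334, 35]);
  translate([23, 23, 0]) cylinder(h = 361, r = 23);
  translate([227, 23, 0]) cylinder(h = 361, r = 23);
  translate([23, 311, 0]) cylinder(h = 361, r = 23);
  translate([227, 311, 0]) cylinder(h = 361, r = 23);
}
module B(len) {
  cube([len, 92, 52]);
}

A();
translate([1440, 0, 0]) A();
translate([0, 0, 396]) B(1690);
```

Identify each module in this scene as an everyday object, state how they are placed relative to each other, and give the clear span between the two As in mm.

A is a stool. B is a beam. A beam spans the tops of two stools. The clear span between the two stools is 1190 mm.

Second stool starts at x = 1440; first ends at x = 250; clear span = 1440 − 250 = 1190 mm.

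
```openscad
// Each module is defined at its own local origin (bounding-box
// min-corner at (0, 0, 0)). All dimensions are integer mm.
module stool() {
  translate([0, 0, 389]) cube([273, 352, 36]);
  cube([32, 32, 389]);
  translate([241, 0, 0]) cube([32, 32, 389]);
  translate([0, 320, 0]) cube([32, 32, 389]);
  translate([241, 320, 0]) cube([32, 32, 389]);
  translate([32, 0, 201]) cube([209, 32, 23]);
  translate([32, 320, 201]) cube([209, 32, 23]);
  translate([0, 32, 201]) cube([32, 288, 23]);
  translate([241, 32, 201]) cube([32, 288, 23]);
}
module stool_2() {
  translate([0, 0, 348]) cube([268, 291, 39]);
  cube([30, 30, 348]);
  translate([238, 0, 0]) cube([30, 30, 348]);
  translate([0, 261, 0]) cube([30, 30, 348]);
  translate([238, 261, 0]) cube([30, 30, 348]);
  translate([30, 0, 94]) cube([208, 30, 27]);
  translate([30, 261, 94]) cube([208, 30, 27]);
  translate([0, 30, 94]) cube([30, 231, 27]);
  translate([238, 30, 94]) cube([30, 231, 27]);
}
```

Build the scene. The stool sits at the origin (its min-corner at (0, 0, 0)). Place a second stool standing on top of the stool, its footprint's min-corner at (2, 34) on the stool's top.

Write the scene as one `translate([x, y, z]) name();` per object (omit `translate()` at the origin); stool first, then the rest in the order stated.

stool();
translate([2, 34, 425]) stool_2();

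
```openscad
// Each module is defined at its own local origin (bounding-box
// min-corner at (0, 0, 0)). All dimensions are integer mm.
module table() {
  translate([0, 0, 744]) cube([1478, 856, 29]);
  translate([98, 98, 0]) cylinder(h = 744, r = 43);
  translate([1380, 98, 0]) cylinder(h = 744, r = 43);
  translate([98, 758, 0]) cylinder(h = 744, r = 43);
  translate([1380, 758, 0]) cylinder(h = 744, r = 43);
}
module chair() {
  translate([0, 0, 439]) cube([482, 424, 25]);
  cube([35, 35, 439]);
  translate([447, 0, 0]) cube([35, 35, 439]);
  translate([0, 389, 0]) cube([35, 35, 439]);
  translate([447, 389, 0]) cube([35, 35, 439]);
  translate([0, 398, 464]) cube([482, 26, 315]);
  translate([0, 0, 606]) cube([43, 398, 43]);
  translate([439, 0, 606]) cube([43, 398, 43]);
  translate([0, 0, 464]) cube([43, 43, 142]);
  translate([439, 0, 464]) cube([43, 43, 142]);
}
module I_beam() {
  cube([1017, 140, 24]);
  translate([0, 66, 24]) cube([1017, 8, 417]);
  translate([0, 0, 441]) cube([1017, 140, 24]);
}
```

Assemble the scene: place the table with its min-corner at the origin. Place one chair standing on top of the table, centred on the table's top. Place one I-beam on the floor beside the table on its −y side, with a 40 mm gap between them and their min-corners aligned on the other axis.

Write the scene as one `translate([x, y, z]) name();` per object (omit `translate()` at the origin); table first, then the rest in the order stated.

table();
translate([498, 216, 773]) chair();
translate([0, -180, 0]) I_beam();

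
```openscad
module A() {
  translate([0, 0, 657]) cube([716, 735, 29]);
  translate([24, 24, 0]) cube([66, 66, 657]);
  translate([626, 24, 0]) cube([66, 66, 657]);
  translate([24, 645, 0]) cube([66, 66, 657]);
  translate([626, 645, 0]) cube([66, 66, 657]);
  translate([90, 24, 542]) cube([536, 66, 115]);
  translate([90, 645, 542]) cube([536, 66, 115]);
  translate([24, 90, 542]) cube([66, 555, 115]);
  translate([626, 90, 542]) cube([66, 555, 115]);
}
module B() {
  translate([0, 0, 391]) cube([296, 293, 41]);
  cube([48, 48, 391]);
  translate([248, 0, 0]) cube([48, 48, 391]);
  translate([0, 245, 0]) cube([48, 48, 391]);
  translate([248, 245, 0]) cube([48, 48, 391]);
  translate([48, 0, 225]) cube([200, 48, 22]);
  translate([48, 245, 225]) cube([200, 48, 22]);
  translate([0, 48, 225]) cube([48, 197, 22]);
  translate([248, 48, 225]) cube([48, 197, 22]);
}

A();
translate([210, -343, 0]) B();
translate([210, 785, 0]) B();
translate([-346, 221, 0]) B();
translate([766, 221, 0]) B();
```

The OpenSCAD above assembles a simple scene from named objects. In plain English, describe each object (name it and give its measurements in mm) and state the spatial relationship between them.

A is a rectangular dining table. The top is 716×735×29 mm with its upper surface at z = 686 mm. It stands on four 66×66 mm square legs, each inset 24 mm from the nearest pair of top edges, running from the floor to the underside of the top. Four apron rails, 66 mm thick and 115 mm tall, run between adjacent legs with their top edges flush with the underside of the top and their outer faces flush with the legs' outer faces.

B is a four-legged stool. The seat is a 296×293×41 mm slab whose top surface is at z = 432 mm; four square legs, each 48×48 mm in cross-section, run from the floor (z = 0) to the underside of the seat, each flush with a corner of the seat. Four stretchers, 48 mm wide and 22 mm tall, connect adjacent legs with their undersides at z = 225 mm, each running between the inner faces of the legs it joins and aligned with the legs' outer faces on the other axis.

Four stools sit around the table at the −y, +y, −x, +x sides.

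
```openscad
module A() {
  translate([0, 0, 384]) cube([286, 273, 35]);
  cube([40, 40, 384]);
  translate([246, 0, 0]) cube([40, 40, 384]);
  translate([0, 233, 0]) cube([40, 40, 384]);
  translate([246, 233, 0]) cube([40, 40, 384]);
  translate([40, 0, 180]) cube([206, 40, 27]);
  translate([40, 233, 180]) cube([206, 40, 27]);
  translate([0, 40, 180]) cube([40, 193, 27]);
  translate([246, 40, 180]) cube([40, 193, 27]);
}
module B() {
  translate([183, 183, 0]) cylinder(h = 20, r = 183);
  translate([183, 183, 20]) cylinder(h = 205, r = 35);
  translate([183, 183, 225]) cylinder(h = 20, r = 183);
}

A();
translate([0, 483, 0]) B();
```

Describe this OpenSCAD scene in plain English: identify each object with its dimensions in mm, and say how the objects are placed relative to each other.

A is a simple wooden stool: a rectangular seat 286 mm (x) by 273 mm (y), 35 mm thick, top face at z = 419 mm, on four square legs, each 40×40 mm in cross-section. The legs rest on z = 0, each flush with a corner of the seat. Four stretchers, 40 mm wide and 27 mm tall, connect adjacent legs with their undersides at z = 180 mm, each running between the inner faces of the legs it joins and aligned with the legs' outer faces on the other axis.

B is a spool: two coaxial disc flanges of radius 183 mm and thickness 20 mm, joined by a core cylinder of radius 35 mm and height 205 mm. The lower flange rests on z = 0 and the three cylinders share a vertical axis.

The spool is on the floor beside the stool on its +y side.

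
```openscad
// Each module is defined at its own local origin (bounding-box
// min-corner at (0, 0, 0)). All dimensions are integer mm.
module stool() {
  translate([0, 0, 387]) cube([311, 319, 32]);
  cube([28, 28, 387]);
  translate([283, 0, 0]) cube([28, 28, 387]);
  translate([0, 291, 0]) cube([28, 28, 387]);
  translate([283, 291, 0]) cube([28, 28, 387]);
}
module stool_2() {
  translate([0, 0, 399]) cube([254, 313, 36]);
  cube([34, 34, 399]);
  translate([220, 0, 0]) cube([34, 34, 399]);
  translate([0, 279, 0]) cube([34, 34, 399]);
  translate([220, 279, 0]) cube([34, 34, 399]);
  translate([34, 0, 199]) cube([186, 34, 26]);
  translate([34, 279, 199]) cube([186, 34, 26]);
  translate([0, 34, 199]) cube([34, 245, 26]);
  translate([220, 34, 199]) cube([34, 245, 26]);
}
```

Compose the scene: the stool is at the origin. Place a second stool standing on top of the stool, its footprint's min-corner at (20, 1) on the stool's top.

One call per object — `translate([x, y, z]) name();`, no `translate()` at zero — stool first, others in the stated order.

stool();
translate([20, 1, 419]) stool_2();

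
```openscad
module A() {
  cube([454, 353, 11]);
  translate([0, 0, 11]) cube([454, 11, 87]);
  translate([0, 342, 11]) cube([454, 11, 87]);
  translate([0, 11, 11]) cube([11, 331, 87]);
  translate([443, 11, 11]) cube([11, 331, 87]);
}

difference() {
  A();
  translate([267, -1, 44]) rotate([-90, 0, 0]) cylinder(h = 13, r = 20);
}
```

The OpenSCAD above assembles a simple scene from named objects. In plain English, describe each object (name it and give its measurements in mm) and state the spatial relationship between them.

A is an open storage box with external size 454×353×98 mm and wall thickness 11 mm (the base is also 11 mm thick). The base covers the whole footprint; the four walls stand on the base, with the y-facing walls full-width and the x-facing walls fitting between their inner faces.

The open box has a circular hole of radius 20 mm through its front wall, centred at (x = 267, z = 44).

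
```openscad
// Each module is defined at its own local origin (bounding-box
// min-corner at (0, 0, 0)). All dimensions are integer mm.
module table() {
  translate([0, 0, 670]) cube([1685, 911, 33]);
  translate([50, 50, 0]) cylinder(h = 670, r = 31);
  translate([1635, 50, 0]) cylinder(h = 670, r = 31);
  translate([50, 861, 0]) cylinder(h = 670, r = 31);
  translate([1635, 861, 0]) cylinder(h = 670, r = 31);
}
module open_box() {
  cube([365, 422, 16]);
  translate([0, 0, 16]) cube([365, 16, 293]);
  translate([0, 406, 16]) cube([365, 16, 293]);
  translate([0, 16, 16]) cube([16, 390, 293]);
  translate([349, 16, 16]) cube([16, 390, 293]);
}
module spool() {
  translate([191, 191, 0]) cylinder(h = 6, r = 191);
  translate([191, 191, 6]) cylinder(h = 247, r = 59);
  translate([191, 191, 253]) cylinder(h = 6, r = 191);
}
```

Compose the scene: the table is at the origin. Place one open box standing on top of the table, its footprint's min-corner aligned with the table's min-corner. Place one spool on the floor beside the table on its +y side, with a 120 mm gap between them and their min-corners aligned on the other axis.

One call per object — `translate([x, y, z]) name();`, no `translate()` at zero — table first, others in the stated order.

table();
translate([0, 0, 703]) open_box();
translate([0, 1031, 0]) spool();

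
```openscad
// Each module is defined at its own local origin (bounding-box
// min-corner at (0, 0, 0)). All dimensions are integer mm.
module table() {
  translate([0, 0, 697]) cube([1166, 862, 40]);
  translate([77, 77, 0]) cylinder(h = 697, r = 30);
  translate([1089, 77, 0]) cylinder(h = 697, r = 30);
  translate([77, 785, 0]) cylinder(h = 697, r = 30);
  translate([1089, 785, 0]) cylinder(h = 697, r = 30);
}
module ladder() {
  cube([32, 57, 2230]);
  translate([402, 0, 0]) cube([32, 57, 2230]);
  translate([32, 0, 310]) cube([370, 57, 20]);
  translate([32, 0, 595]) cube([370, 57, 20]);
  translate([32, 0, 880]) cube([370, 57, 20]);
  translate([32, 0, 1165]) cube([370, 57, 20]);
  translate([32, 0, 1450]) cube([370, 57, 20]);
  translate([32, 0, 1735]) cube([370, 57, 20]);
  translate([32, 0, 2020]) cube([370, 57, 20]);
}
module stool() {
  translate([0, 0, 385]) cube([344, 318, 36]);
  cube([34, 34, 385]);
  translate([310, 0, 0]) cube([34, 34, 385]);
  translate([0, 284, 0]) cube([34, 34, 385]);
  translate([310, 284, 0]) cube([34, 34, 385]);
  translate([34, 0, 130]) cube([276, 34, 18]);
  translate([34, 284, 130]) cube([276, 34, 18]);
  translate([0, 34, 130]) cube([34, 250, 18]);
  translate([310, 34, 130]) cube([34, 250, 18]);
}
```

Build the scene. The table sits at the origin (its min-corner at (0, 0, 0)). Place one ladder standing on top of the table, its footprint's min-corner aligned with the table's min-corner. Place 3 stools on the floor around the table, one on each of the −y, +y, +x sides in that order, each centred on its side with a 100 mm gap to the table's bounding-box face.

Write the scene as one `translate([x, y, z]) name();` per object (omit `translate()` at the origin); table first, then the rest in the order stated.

table();
translate([0, 0, 737]) ladder();
translate([411, -418, 0]) stool();
translate([411, 962, 0]) stool();
translate([1266, 272, 0]) stool();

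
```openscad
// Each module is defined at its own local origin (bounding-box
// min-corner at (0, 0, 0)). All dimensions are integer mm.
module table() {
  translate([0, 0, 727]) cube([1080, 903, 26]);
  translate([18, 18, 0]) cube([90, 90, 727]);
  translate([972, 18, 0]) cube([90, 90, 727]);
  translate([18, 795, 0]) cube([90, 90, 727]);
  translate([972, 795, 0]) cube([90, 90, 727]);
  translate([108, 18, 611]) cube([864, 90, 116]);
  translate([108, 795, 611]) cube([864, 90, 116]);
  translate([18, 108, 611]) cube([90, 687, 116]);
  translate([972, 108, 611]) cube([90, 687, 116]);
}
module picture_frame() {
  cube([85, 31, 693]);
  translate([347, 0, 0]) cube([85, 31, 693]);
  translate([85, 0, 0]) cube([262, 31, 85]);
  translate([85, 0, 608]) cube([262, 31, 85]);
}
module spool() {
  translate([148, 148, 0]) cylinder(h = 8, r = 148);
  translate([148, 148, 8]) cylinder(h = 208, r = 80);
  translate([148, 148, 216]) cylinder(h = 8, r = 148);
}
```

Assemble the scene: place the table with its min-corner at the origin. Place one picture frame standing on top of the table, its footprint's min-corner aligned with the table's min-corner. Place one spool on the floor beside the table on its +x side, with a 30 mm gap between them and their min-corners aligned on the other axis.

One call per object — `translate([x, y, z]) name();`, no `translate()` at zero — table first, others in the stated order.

table();
translate([0, 0, 753]) picture_frame();
translate([1110, 0, 0]) spool();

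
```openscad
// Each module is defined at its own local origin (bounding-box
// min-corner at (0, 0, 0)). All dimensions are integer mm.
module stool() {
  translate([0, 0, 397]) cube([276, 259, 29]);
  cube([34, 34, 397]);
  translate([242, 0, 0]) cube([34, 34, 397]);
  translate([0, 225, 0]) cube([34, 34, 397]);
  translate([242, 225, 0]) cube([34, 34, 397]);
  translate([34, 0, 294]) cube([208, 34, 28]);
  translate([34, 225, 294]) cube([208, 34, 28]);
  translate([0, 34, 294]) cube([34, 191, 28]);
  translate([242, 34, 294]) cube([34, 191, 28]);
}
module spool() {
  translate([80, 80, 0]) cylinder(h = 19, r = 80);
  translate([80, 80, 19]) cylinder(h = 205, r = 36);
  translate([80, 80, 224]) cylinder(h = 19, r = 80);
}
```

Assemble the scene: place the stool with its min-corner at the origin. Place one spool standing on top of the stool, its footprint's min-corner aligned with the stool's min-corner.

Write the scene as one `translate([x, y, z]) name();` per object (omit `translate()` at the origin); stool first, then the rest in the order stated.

stool();
translate([0, 0, 426]) spool();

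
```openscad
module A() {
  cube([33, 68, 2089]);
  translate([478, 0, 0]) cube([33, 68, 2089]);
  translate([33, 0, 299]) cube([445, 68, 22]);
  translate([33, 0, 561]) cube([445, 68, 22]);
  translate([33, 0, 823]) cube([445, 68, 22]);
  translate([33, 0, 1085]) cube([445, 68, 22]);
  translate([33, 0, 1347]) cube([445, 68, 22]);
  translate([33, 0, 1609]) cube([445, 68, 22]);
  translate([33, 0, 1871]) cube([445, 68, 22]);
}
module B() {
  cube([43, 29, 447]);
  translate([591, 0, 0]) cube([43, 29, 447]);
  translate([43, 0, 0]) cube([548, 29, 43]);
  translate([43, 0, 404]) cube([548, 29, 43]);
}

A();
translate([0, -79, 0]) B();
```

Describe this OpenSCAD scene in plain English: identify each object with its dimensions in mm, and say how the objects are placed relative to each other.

A is a wooden ladder with two side rails of 33×68 mm section and 2089 mm height, set 511 mm apart overall. Between them run 7 rectangular rungs (68 mm deep, 22 mm thick), front faces flush with the rails' −y face. The bottom of the first rung is 299 mm above the floor and each subsequent rung is 262 mm higher than the one below.

B is a rectangular picture frame lying in the x–z plane (depth along y). The opening is 548 mm wide (x) by 361 mm tall (z), surrounded by a border 43 mm wide on all four sides. The frame is 29 mm deep and is made of two full-height vertical stiles with two horizontal rails fitted between them.

The picture frame is on the floor beside the ladder on its −y side.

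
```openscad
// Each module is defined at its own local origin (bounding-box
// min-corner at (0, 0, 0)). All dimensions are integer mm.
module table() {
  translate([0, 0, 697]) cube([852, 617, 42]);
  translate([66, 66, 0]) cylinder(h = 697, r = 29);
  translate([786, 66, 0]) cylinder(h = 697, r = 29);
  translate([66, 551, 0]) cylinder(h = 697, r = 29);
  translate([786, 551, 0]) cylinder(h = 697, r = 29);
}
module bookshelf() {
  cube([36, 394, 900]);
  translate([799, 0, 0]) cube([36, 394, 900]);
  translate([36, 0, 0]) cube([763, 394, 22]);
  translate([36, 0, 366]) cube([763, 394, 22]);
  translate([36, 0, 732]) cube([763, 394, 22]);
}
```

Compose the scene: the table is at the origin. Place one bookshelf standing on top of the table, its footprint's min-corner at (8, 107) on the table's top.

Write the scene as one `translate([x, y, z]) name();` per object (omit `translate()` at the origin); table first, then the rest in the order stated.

table();
translate([8, 107, 739]) bookshelf();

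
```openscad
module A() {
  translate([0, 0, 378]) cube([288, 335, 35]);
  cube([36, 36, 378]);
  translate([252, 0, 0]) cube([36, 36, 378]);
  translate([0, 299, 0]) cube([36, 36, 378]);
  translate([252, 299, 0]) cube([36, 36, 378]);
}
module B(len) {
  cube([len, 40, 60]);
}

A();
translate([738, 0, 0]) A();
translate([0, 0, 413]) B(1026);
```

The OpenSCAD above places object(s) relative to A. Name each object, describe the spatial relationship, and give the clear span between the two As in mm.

Second stool starts at x = 738; first ends at x = 288; clear span = 738 − 288 = 450 mm.

A is a stool. B is a beam. A beam spans the tops of two stools. The clear span between the two stools is 450 mm.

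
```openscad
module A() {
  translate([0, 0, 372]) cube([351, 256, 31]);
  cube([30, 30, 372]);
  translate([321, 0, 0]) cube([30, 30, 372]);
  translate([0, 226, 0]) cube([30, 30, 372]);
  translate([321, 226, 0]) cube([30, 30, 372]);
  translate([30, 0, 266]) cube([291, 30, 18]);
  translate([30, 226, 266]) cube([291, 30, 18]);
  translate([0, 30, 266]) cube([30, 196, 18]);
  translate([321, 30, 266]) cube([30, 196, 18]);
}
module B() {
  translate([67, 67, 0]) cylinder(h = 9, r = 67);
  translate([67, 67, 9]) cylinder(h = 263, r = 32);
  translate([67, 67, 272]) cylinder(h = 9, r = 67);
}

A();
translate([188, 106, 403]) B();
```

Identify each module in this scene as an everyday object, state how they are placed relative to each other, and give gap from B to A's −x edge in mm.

A is a stool. B is a spool. The spool is on top of the stool. The gap from the spool to the stool's −x edge is 188 mm.

The spool's min-x is at 188; the stool's min-x is 0; gap = 188 mm.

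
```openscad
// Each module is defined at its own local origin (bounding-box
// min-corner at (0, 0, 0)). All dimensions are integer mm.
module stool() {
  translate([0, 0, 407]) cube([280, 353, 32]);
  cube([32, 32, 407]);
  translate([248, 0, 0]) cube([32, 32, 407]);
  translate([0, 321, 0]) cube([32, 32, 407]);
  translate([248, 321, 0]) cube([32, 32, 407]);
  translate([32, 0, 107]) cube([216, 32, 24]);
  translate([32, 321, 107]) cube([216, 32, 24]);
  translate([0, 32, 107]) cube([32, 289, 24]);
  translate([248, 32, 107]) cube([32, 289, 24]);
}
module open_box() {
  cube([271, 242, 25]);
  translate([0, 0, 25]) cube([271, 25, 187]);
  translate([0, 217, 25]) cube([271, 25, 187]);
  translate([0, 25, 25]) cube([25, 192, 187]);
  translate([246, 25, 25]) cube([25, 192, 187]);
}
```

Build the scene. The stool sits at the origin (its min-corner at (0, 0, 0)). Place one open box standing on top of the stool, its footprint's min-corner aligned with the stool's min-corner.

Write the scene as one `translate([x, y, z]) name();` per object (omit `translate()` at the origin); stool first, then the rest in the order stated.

stool();
translate([0, 0, 439]) open_box();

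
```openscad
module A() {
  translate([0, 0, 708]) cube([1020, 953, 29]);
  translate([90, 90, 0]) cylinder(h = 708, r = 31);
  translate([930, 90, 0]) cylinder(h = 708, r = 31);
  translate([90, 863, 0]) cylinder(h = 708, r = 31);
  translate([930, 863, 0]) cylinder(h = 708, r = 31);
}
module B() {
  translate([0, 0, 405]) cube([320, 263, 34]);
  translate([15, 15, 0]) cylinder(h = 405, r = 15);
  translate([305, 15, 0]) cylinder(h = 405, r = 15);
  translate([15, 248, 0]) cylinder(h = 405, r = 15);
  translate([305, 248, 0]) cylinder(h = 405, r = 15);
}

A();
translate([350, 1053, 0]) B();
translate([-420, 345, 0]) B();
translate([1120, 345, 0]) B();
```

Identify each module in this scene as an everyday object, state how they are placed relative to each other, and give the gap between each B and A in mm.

Each stool's nearest face is 100 mm from the table's bounding box.

A is a table. B is a stool. Three stools sit around the table at the +y, −x, +x sides. The gap between each stool and the table is 100 mm.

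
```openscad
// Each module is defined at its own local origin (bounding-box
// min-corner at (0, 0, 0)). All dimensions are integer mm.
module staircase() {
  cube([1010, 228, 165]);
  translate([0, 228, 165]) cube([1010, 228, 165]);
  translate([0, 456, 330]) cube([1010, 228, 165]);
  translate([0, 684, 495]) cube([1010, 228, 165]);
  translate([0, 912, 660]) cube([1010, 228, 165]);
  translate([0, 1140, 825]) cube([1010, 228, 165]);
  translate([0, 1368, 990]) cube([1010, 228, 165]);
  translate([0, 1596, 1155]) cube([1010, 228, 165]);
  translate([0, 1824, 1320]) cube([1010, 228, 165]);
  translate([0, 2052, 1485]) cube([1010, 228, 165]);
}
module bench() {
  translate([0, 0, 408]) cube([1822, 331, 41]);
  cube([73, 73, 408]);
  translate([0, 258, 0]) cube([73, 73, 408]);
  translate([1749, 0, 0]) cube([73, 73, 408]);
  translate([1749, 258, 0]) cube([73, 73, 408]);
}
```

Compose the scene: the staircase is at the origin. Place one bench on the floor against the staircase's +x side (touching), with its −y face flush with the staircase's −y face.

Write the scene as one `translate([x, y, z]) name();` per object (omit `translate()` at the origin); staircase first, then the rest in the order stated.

staircase();
translate([1010, 0, 0]) bench();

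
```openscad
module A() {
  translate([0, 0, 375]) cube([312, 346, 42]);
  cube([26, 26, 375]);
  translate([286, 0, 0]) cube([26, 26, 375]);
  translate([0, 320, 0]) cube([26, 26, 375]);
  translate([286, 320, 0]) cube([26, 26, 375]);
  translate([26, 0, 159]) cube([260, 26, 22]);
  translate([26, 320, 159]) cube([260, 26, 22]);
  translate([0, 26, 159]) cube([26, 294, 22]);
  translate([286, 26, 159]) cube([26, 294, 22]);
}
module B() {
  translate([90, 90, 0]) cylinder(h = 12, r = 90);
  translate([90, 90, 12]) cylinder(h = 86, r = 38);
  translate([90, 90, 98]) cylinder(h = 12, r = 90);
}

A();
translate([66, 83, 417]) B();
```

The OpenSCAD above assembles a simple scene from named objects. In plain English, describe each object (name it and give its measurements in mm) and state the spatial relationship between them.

A is a simple wooden stool: a rectangular seat 312 mm (x) by 346 mm (y), 42 mm thick, top face at z = 417 mm, on four square legs, each 26×26 mm in cross-section. The legs rest on z = 0, each flush with a corner of the seat. Four stretchers, 26 mm wide and 22 mm tall, connect adjacent legs with their undersides at z = 159 mm, each running between the inner faces of the legs it joins and aligned with the legs' outer faces on the other axis.

B is a spool: two coaxial disc flanges of radius 90 mm and thickness 12 mm, joined by a core cylinder of radius 38 mm and height 86 mm. The lower flange rests on z = 0 and the three cylinders share a vertical axis.

The spool is on top of the stool, centred.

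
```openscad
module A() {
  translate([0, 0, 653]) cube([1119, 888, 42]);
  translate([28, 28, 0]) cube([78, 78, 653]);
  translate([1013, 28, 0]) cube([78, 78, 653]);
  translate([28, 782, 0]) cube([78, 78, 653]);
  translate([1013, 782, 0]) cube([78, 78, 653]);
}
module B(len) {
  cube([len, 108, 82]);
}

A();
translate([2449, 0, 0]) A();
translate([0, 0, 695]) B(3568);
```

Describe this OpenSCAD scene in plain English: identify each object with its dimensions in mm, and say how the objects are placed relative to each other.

A is a table with a 1119×888 mm rectangular top, 42 mm thick, top surface at z = 695 mm, supported by four 78×78 mm square legs, each inset 28 mm from the nearest pair of top edges, running from the floor.

B is a rectangular beam 3568 mm long (x), 108 mm deep (y), 82 mm thick (z).

The beam spans the tops of two tables placed 1330 mm apart, resting at z = 695 mm.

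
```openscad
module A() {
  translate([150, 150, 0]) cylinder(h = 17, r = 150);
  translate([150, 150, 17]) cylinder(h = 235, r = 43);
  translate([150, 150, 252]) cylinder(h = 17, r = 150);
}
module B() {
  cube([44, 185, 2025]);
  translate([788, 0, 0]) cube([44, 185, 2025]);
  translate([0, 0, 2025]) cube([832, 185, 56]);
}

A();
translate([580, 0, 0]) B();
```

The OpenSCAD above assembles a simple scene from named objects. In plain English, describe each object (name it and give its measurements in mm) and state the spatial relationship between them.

A is a spool: two coaxial disc flanges of radius 150 mm and thickness 17 mm, joined by a core cylinder of radius 43 mm and height 235 mm. The lower flange rests on z = 0 and the three cylinders share a vertical axis.

B is a rectangular door frame: two vertical jambs of 44×185 mm section, 2025 mm tall, with a clear opening 744 mm wide between their inner faces. A header 56 mm tall and 185 mm deep lies on top of the jambs and spans the full outside width.

The door frame is on the floor beside the spool on its +x side.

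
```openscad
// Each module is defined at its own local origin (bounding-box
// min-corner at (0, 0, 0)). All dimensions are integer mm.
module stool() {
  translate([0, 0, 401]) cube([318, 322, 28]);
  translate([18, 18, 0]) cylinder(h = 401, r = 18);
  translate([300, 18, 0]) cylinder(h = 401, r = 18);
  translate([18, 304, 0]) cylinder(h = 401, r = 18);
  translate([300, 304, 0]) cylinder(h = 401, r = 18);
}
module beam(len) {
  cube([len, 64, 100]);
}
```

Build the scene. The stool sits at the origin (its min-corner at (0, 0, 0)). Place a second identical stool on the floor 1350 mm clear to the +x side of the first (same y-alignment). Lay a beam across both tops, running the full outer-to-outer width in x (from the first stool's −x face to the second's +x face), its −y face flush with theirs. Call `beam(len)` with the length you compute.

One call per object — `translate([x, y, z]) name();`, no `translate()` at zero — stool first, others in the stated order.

stool();
translate([1668, 0, 0]) stool();
translate([0, 0, 429]) beam(1986);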